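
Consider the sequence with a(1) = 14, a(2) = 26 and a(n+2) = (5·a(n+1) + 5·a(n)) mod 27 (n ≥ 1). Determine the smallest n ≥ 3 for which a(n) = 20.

Listing terms: a(1) = 14,  a(2) = 26,  a(3) = 11,  a(4) = 23,  a(5) = 8,  a(6) = 20,  a(7) = 5,  a(8) = 17,  a(9) = 2,  a(10) = 14,  a(11) = 26.
Since (a(10), a(11)) = (a(1), a(2)) = (14, 26) (two consecutive terms determine the rest), the sequence is periodic with period 9.
The value 20 first appears (with n ≥ 3) at a(6).

6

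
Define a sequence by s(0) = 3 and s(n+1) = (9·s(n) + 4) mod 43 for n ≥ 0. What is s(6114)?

14

Computing terms: s(0) = 3, s(1) = 31, s(2) = 25, s(3) = 14, s(4) = 1, s(5) = 13, s(6) = 35, s(7) = 18, s(8) = 37, s(9) = 36, s(10) = 27, s(11) = 32, s(12) = 34, s(13) = 9, s(14) = 42, s(15) = 38, s(16) = 2, s(17) = 22, s(18) = 30, s(19) = 16, s(20) = 19, s(21) = 3.
Since s(21) = s(0) = 3, the sequence is periodic with period 21.
So s(6114) = s(0 + ((6114-0) mod 21)) = s(3) = 14.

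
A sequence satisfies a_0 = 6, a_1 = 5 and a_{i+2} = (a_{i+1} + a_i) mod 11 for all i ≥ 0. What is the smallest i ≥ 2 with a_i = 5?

3

a_0 = 6,  a_1 = 5,  a_2 = 0,  a_3 = 5,  a_4 = 5,  a_5 = 10,  a_6 = 4,  a_7 = 3,  a_8 = 7,  a_9 = 10,  a_{10} = 6,  a_{11} = 5.
The sequence repeats with period 10.
The value 5 first appears (with i ≥ 2) at a_3.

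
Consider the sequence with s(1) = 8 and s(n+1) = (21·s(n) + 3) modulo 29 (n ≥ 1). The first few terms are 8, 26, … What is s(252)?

s(1) = 8, s(2) = 26, s(3) = 27, s(4) = 19, s(5) = 25, s(6) = 6, s(7) = 13, s(8) = 15, s(9) = 28, s(10) = 11, s(11) = 2, s(12) = 16, s(13) = 20, s(14) = 17, s(15) = 12, s(16) = 23, s(17) = 22, s(18) = 1, s(19) = 24, s(20) = 14, s(21) = 7, s(22) = 5, s(23) = 21, s(24) = 9, s(25) = 18, s(26) = 4, s(27) = 0, s(28) = 3, s(29) = 8.
Since s(29) = s(1) = 8, the sequence is periodic with period 28.
(252 - 1) mod 28 = 27, so s(252) = s(28) = 3.

3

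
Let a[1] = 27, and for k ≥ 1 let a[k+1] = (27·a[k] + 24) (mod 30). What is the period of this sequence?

a[1] = 27, a[2] = 3, a[3] = 15, a[4] = 9, a[5] = 27.
The sequence repeats with period 4.

4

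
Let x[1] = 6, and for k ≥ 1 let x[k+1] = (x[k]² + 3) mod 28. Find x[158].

Computing terms: x[1] = 6,  x[2] = 11,  x[3] = 12,  x[4] = 7,  x[5] = 24,  x[6] = 19,  x[7] = 0,  x[8] = 3,  x[9] = 12.
Since x[9] = x[3] = 12, the sequence is eventually periodic: after a pre-period of length 2 it cycles with period 6.
For k ≥ 3, x[k] depends only on (k - 3) mod 6. (158 - 3) mod 6 = 5, so x[158] = x[8] = 3.

3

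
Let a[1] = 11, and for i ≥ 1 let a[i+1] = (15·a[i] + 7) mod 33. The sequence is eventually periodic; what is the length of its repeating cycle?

5

Listing terms: a[1] = 11, a[2] = 7, a[3] = 13, a[4] = 4, a[5] = 1, a[6] = 22, a[7] = 7.
Since a[7] = a[2] = 7, the sequence is eventually periodic: after a pre-period of length 1 it cycles with period 5.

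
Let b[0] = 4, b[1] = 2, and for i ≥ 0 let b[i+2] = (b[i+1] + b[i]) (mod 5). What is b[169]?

2

We have b[0] = 4, b[1] = 2, b[2] = 1, b[3] = 3, b[4] = 4, b[5] = 2.
Since (b[4], b[5]) = (b[0], b[1]) = (4, 2) (two consecutive terms determine the rest), the sequence is periodic with period 4.
So b[169] = b[0 + ((169-0) mod 4)] = b[1] = 2.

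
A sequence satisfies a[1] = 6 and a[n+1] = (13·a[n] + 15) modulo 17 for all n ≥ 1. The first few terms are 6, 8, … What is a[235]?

0

We have a[1] = 6, a[2] = 8, a[3] = 0, a[4] = 15, a[5] = 6.
The sequence repeats with period 4.
(235 - 1) mod 4 = 2, so a[235] = a[3] = 0.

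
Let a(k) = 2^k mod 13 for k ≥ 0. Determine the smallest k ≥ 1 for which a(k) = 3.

4

Listing terms: a(0) = 1; a(1) = 2; a(2) = 4; a(3) = 8; a(4) = 3; a(5) = 6; a(6) = 12; a(7) = 11; a(8) = 9; a(9) = 5; a(10) = 10; a(11) = 7; a(12) = 1.
The sequence repeats with period 12.
The value 3 first appears (with k ≥ 1) at a(4).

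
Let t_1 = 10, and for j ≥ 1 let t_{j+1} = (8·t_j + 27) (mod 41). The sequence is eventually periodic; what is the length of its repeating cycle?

We have t_1 = 10; t_2 = 25; t_3 = 22; t_4 = 39; t_5 = 11; t_6 = 33; t_7 = 4; t_8 = 18; t_9 = 7; t_{10} = 1; t_{11} = 35; t_{12} = 20; t_{13} = 23; t_{14} = 6; t_{15} = 34; t_{16} = 12; t_{17} = 0; t_{18} = 27; t_{19} = 38; t_{20} = 3; t_{21} = 10.
Since t_{21} = t_1 = 10, the sequence is periodic with period 20.

20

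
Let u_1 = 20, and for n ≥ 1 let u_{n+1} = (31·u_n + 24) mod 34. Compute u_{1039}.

0

Listing terms: u_1 = 20,  u_2 = 32,  u_3 = 30,  u_4 = 2,  u_5 = 18,  u_6 = 4,  u_7 = 12,  u_8 = 22,  u_9 = 26,  u_{10} = 14,  u_{11} = 16,  u_{12} = 10,  u_{13} = 28,  u_{14} = 8,  u_{15} = 0,  u_{16} = 24,  u_{17} = 20.
Since u_{17} = u_1 = 20, the sequence is periodic with period 16.
So u_{1039} = u_{1 + ((1039-1) mod 16)} = u_{15} = 0.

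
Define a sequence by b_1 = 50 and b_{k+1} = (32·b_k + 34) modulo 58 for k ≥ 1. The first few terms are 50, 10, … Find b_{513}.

b_1 = 50,  b_2 = 10,  b_3 = 6,  b_4 = 52,  b_5 = 16,  b_6 = 24,  b_7 = 48,  b_8 = 4,  b_9 = 46,  b_{10} = 56,  b_{11} = 28,  b_{12} = 2,  b_{13} = 40,  b_{14} = 38,  b_{15} = 32,  b_{16} = 14,  b_{17} = 18,  b_{18} = 30,  b_{19} = 8,  b_{20} = 0,  b_{21} = 34,  b_{22} = 20,  b_{23} = 36,  b_{24} = 26,  b_{25} = 54,  b_{26} = 22,  b_{27} = 42,  b_{28} = 44,  b_{29} = 50.
The sequence repeats with period 28.
So b_{513} = b_{1 + ((513-1) mod 28)} = b_9 = 46.

46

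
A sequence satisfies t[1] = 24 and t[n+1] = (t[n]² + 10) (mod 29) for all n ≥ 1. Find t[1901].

4

t[1] = 24; t[2] = 6; t[3] = 17; t[4] = 9; t[5] = 4; t[6] = 26; t[7] = 19; t[8] = 23; t[9] = 17.
Since t[9] = t[3] = 17, the sequence is eventually periodic: after a pre-period of length 2 it cycles with period 6.
For n ≥ 3, t[n] depends only on (n - 3) mod 6. (1901 - 3) mod 6 = 2, so t[1901] = t[5] = 4.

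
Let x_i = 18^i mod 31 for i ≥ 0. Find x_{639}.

2

Computing terms: x_0 = 1; x_1 = 18; x_2 = 14; x_3 = 4; x_4 = 10; x_5 = 25; x_6 = 16; x_7 = 9; x_8 = 7; x_9 = 2; x_{10} = 5; x_{11} = 28; x_{12} = 8; x_{13} = 20; x_{14} = 19; x_{15} = 1.
Since x_{15} = x_0 = 1, the sequence is periodic with period 15.
(639 - 0) mod 15 = 9, so x_{639} = x_9 = 2.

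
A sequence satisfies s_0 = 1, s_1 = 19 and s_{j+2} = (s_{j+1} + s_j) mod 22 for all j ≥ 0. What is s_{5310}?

We have s_0 = 1,  s_1 = 19,  s_2 = 20,  s_3 = 17,  s_4 = 15,  s_5 = 10,  s_6 = 3,  s_7 = 13,  s_8 = 16,  s_9 = 7,  s_{10} = 1,  s_{11} = 8,  s_{12} = 9,  s_{13} = 17,  s_{14} = 4,  s_{15} = 21,  s_{16} = 3,  s_{17} = 2,  s_{18} = 5,  s_{19} = 7,  s_{20} = 12,  s_{21} = 19,  s_{22} = 9,  s_{23} = 6,  s_{24} = 15,  s_{25} = 21,  s_{26} = 14,  s_{27} = 13,  s_{28} = 5,  s_{29} = 18,  s_{30} = 1,  s_{31} = 19.
Since (s_{30}, s_{31}) = (s_0, s_1) = (1, 19) (two consecutive terms determine the rest), the sequence is periodic with period 30.
So s_{5310} = s_{0 + ((5310-0) mod 30)} = s_0 = 1.

1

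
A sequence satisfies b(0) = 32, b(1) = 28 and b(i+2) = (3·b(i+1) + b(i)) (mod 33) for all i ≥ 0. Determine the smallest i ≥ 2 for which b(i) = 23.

b(0) = 32, b(1) = 28, b(2) = 17, b(3) = 13, b(4) = 23, b(5) = 16, b(6) = 5, b(7) = 31, b(8) = 32, b(9) = 28.
Since (b(8), b(9)) = (b(0), b(1)) = (32, 28) (two consecutive terms determine the rest), the sequence is periodic with period 8.
The value 23 first appears (with i ≥ 2) at b(4).

4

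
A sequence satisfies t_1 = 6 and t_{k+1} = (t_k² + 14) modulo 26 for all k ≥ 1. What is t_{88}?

t_1 = 6,  t_2 = 24,  t_3 = 18,  t_4 = 0,  t_5 = 14,  t_6 = 2,  t_7 = 18.
Since t_7 = t_3 = 18, the sequence is eventually periodic: after a pre-period of length 2 it cycles with period 4.
For k ≥ 3, t_k depends only on (k - 3) mod 4. (88 - 3) mod 4 = 1, so t_{88} = t_4 = 0.

0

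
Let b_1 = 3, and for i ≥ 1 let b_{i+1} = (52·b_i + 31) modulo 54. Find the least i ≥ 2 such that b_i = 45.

25

Computing terms: b_1 = 3; b_2 = 25; b_3 = 35; b_4 = 15; b_5 = 1; b_6 = 29; b_7 = 27; b_8 = 31; b_9 = 23; b_{10} = 39; b_{11} = 7; b_{12} = 17; b_{13} = 51; b_{14} = 37; b_{15} = 11; b_{16} = 9; b_{17} = 13; b_{18} = 5; b_{19} = 21; b_{20} = 43; b_{21} = 53; b_{22} = 33; b_{23} = 19; b_{24} = 47; b_{25} = 45; b_{26} = 49; b_{27} = 41; b_{28} = 3.
Since b_{28} = b_1 = 3, the sequence is periodic with period 27.
The value 45 first appears (with i ≥ 2) at b_{25}.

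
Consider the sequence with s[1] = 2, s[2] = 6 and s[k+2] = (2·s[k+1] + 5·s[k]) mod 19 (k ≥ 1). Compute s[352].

We have s[1] = 2,  s[2] = 6,  s[3] = 3,  s[4] = 17,  s[5] = 11,  s[6] = 12,  s[7] = 3,  s[8] = 9,  s[9] = 14,  s[10] = 16,  s[11] = 7,  s[12] = 18,  s[13] = 14,  s[14] = 4,  s[15] = 2,  s[16] = 5,  s[17] = 1,  s[18] = 8,  s[19] = 2,  s[20] = 6.
Since (s[19], s[20]) = (s[1], s[2]) = (2, 6) (two consecutive terms determine the rest), the sequence is periodic with period 18.
So s[352] = s[1 + ((352-1) mod 18)] = s[10] = 16.

16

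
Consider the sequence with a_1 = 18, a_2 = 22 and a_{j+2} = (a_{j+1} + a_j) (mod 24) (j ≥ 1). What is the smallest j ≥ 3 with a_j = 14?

4

a_1 = 18; a_2 = 22; a_3 = 16; a_4 = 14; a_5 = 6; a_6 = 20; a_7 = 2; a_8 = 22; a_9 = 0; a_{10} = 22; a_{11} = 22; a_{12} = 20; a_{13} = 18; a_{14} = 14; a_{15} = 8; a_{16} = 22; a_{17} = 6; a_{18} = 4; a_{19} = 10; a_{20} = 14; a_{21} = 0; a_{22} = 14; a_{23} = 14; a_{24} = 4; a_{25} = 18; a_{26} = 22.
The sequence repeats with period 24.
The value 14 first appears (with j ≥ 3) at a_4.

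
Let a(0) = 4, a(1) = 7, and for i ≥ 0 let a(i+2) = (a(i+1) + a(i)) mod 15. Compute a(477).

a(0) = 4, a(1) = 7, a(2) = 11, a(3) = 3, a(4) = 14, a(5) = 2, a(6) = 1, a(7) = 3, a(8) = 4, a(9) = 7.
Since (a(8), a(9)) = (a(0), a(1)) = (4, 7) (two consecutive terms determine the rest), the sequence is periodic with period 8.
(477 - 0) mod 8 = 5, so a(477) = a(5) = 2.

2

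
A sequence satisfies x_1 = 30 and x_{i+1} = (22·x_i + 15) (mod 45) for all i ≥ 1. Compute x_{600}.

x_1 = 30, x_2 = 0, x_3 = 15, x_4 = 30.
The sequence repeats with period 3.
(600 - 1) mod 3 = 2, so x_{600} = x_3 = 15.

15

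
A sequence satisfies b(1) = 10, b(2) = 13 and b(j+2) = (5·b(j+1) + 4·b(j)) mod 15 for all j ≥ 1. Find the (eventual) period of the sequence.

Listing terms: b(1) = 10, b(2) = 13, b(3) = 0, b(4) = 7, b(5) = 5, b(6) = 8, b(7) = 0, b(8) = 2, b(9) = 10, b(10) = 13.
The sequence repeats with period 8.

8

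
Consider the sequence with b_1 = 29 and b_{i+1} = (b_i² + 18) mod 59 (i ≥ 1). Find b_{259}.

Computing terms: b_1 = 29,  b_2 = 33,  b_3 = 45,  b_4 = 37,  b_5 = 30,  b_6 = 33.
Since b_6 = b_2 = 33, the sequence is eventually periodic: after a pre-period of length 1 it cycles with period 4.
For i ≥ 2, b_i depends only on (i - 2) mod 4. (259 - 2) mod 4 = 1, so b_{259} = b_3 = 45.

45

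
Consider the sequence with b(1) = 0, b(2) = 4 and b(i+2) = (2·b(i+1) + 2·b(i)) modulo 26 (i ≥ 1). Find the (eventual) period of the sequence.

Listing terms: b(1) = 0, b(2) = 4, b(3) = 8, b(4) = 24, b(5) = 12, b(6) = 20, b(7) = 12, b(8) = 12, b(9) = 22, b(10) = 16, b(11) = 24, b(12) = 2, b(13) = 0, b(14) = 4.
Since (b(13), b(14)) = (b(1), b(2)) = (0, 4) (two consecutive terms determine the rest), the sequence is periodic with period 12.

12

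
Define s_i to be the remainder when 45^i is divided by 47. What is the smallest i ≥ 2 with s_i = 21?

Listing terms: s_1 = 45; s_2 = 4; s_3 = 39; s_4 = 16; s_5 = 15; s_6 = 17; s_7 = 13; s_8 = 21; s_9 = 5; s_{10} = 37; s_{11} = 20; s_{12} = 7; s_{13} = 33; s_{14} = 28; s_{15} = 38; s_{16} = 18; s_{17} = 11; s_{18} = 25; s_{19} = 44; s_{20} = 6; s_{21} = 35; s_{22} = 24; s_{23} = 46; s_{24} = 2; s_{25} = 43; s_{26} = 8; s_{27} = 31; s_{28} = 32; s_{29} = 30; s_{30} = 34; s_{31} = 26; s_{32} = 42; s_{33} = 10; s_{34} = 27; s_{35} = 40; s_{36} = 14; s_{37} = 19; s_{38} = 9; s_{39} = 29; s_{40} = 36; s_{41} = 22; s_{42} = 3; s_{43} = 41; s_{44} = 12; s_{45} = 23; s_{46} = 1; s_{47} = 45.
Since s_{47} = s_1 = 45, the sequence is periodic with period 46.
The value 21 first appears (with i ≥ 2) at s_8.

8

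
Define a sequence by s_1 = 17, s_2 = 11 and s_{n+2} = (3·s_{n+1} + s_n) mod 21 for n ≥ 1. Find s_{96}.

We have s_1 = 17; s_2 = 11; s_3 = 8; s_4 = 14; s_5 = 8; s_6 = 17; s_7 = 17; s_8 = 5; s_9 = 11; s_{10} = 17; s_{11} = 20; s_{12} = 14; s_{13} = 20; s_{14} = 11; s_{15} = 11; s_{16} = 2; s_{17} = 17; s_{18} = 11.
The sequence repeats with period 16.
(96 - 1) mod 16 = 15, so s_{96} = s_{16} = 2.

2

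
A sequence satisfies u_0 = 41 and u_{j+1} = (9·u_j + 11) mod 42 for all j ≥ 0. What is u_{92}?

Listing terms: u_0 = 41, u_1 = 2, u_2 = 29, u_3 = 20, u_4 = 23, u_5 = 8, u_6 = 41.
The sequence repeats with period 6.
So u_{92} = u_{0 + ((92-0) mod 6)} = u_2 = 29.

29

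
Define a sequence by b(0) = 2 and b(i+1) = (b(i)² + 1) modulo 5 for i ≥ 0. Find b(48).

Listing terms: b(0) = 2, b(1) = 0, b(2) = 1, b(3) = 2.
The sequence repeats with period 3.
So b(48) = b(0 + ((48-0) mod 3)) = b(0) = 2.

2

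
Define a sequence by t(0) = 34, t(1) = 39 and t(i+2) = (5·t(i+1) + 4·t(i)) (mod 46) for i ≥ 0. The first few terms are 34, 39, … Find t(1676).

29

Computing terms: t(0) = 34, t(1) = 39, t(2) = 9, t(3) = 17, t(4) = 29, t(5) = 29, t(6) = 31, t(7) = 41, t(8) = 7, t(9) = 15, t(10) = 11, t(11) = 23, t(12) = 21, t(13) = 13, t(14) = 11, t(15) = 15, t(16) = 27, t(17) = 11, t(18) = 25, t(19) = 31, t(20) = 25, t(21) = 19, t(22) = 11, t(23) = 39, t(24) = 9.
Since (t(23), t(24)) = (t(1), t(2)) = (39, 9) (two consecutive terms determine the rest), the sequence is eventually periodic: after a pre-period of length 1 it cycles with period 22.
For i ≥ 1, t(i) depends only on (i - 1) mod 22. (1676 - 1) mod 22 = 3, so t(1676) = t(4) = 29.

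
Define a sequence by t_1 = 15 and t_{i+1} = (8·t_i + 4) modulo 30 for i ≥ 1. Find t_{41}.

Listing terms: t_1 = 15; t_2 = 4; t_3 = 6; t_4 = 22; t_5 = 0; t_6 = 4.
Since t_6 = t_2 = 4, the sequence is eventually periodic: after a pre-period of length 1 it cycles with period 4.
For i ≥ 2, t_i depends only on (i - 2) mod 4. (41 - 2) mod 4 = 3, so t_{41} = t_5 = 0.

0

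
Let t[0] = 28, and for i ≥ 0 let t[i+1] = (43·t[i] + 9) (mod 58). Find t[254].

t[0] = 28,  t[1] = 53,  t[2] = 26,  t[3] = 25,  t[4] = 40,  t[5] = 47,  t[6] = 0,  t[7] = 9,  t[8] = 48,  t[9] = 43,  t[10] = 2,  t[11] = 37,  t[12] = 34,  t[13] = 21,  t[14] = 42,  t[15] = 17,  t[16] = 44,  t[17] = 45,  t[18] = 30,  t[19] = 23,  t[20] = 12,  t[21] = 3,  t[22] = 22,  t[23] = 27,  t[24] = 10,  t[25] = 33,  t[26] = 36,  t[27] = 49,  t[28] = 28.
Since t[28] = t[0] = 28, the sequence is periodic with period 28.
(254 - 0) mod 28 = 2, so t[254] = t[2] = 26.

26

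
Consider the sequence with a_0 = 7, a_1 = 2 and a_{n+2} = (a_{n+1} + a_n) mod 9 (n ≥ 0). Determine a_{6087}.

We have a_0 = 7,  a_1 = 2,  a_2 = 0,  a_3 = 2,  a_4 = 2,  a_5 = 4,  a_6 = 6,  a_7 = 1,  a_8 = 7,  a_9 = 8,  a_{10} = 6,  a_{11} = 5,  a_{12} = 2,  a_{13} = 7,  a_{14} = 0,  a_{15} = 7,  a_{16} = 7,  a_{17} = 5,  a_{18} = 3,  a_{19} = 8,  a_{20} = 2,  a_{21} = 1,  a_{22} = 3,  a_{23} = 4,  a_{24} = 7,  a_{25} = 2.
The sequence repeats with period 24.
So a_{6087} = a_{0 + ((6087-0) mod 24)} = a_{15} = 7.

7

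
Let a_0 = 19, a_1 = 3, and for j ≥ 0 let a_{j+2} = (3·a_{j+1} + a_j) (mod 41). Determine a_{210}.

Listing terms: a_0 = 19,  a_1 = 3,  a_2 = 28,  a_3 = 5,  a_4 = 2,  a_5 = 11,  a_6 = 35,  a_7 = 34,  a_8 = 14,  a_9 = 35,  a_{10} = 37,  a_{11} = 23,  a_{12} = 24,  a_{13} = 13,  a_{14} = 22,  a_{15} = 38,  a_{16} = 13,  a_{17} = 36,  a_{18} = 39,  a_{19} = 30,  a_{20} = 6,  a_{21} = 7,  a_{22} = 27,  a_{23} = 6,  a_{24} = 4,  a_{25} = 18,  a_{26} = 17,  a_{27} = 28,  a_{28} = 19,  a_{29} = 3.
Since (a_{28}, a_{29}) = (a_0, a_1) = (19, 3) (two consecutive terms determine the rest), the sequence is periodic with period 28.
(210 - 0) mod 28 = 14, so a_{210} = a_{14} = 22.

22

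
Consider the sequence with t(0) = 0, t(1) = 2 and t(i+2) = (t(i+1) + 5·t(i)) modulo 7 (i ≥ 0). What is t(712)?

t(0) = 0, t(1) = 2, t(2) = 2, t(3) = 5, t(4) = 1, t(5) = 5, t(6) = 3, t(7) = 0, t(8) = 1, t(9) = 1, t(10) = 6, t(11) = 4, t(12) = 6, t(13) = 5, t(14) = 0, t(15) = 4, t(16) = 4, t(17) = 3, t(18) = 2, t(19) = 3, t(20) = 6, t(21) = 0, t(22) = 2.
The sequence repeats with period 21.
(712 - 0) mod 21 = 19, so t(712) = t(19) = 3.

3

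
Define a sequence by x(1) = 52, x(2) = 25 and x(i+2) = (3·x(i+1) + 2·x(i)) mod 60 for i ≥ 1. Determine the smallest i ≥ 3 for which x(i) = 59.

Computing terms: x(1) = 52; x(2) = 25; x(3) = 59; x(4) = 47; x(5) = 19; x(6) = 31; x(7) = 11; x(8) = 35; x(9) = 7; x(10) = 31; x(11) = 47; x(12) = 23; x(13) = 43; x(14) = 55; x(15) = 11; x(16) = 23; x(17) = 31; x(18) = 19; x(19) = 59; x(20) = 35; x(21) = 43; x(22) = 19; x(23) = 23; x(24) = 47; x(25) = 7; x(26) = 55; x(27) = 59; x(28) = 47.
Since (x(27), x(28)) = (x(3), x(4)) = (59, 47) (two consecutive terms determine the rest), the sequence is eventually periodic: after a pre-period of length 2 it cycles with period 24.
The value 59 first appears (with i ≥ 3) at x(3).

3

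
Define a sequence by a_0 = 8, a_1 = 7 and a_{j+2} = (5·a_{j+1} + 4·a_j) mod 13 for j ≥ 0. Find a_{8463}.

5

Computing terms: a_0 = 8,  a_1 = 7,  a_2 = 2,  a_3 = 12,  a_4 = 3,  a_5 = 11,  a_6 = 2,  a_7 = 2,  a_8 = 5,  a_9 = 7,  a_{10} = 3,  a_{11} = 4,  a_{12} = 6,  a_{13} = 7,  a_{14} = 7,  a_{15} = 11,  a_{16} = 5,  a_{17} = 4,  a_{18} = 1,  a_{19} = 8,  a_{20} = 5,  a_{21} = 5,  a_{22} = 6,  a_{23} = 11,  a_{24} = 1,  a_{25} = 10,  a_{26} = 2,  a_{27} = 11,  a_{28} = 11,  a_{29} = 8,  a_{30} = 6,  a_{31} = 10,  a_{32} = 9,  a_{33} = 7,  a_{34} = 6,  a_{35} = 6,  a_{36} = 2,  a_{37} = 8,  a_{38} = 9,  a_{39} = 12,  a_{40} = 5,  a_{41} = 8,  a_{42} = 8,  a_{43} = 7.
Since (a_{42}, a_{43}) = (a_0, a_1) = (8, 7) (two consecutive terms determine the rest), the sequence is periodic with period 42.
(8463 - 0) mod 42 = 21, so a_{8463} = a_{21} = 5.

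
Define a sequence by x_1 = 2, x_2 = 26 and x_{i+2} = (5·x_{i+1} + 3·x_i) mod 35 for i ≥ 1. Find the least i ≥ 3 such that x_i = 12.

8

We have x_1 = 2; x_2 = 26; x_3 = 31; x_4 = 23; x_5 = 33; x_6 = 24; x_7 = 9; x_8 = 12; x_9 = 17; x_{10} = 16; x_{11} = 26; x_{12} = 3; x_{13} = 23; x_{14} = 19; x_{15} = 24; x_{16} = 2; x_{17} = 12; x_{18} = 31; x_{19} = 16; x_{20} = 33; x_{21} = 3; x_{22} = 9; x_{23} = 19; x_{24} = 17; x_{25} = 2; x_{26} = 26.
Since (x_{25}, x_{26}) = (x_1, x_2) = (2, 26) (two consecutive terms determine the rest), the sequence is periodic with period 24.
The value 12 first appears (with i ≥ 3) at x_8.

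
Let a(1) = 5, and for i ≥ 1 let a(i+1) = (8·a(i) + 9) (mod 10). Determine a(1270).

9

Listing terms: a(1) = 5, a(2) = 9, a(3) = 1, a(4) = 7, a(5) = 5.
The sequence repeats with period 4.
(1270 - 1) mod 4 = 1, so a(1270) = a(2) = 9.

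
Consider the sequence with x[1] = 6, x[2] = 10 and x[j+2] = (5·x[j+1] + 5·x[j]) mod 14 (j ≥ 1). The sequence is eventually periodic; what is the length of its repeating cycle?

24

We have x[1] = 6,  x[2] = 10,  x[3] = 10,  x[4] = 2,  x[5] = 4,  x[6] = 2,  x[7] = 2,  x[8] = 6,  x[9] = 12,  x[10] = 6,  x[11] = 6,  x[12] = 4,  x[13] = 8,  x[14] = 4,  x[15] = 4,  x[16] = 12,  x[17] = 10,  x[18] = 12,  x[19] = 12,  x[20] = 8,  x[21] = 2,  x[22] = 8,  x[23] = 8,  x[24] = 10,  x[25] = 6,  x[26] = 10.
Since (x[25], x[26]) = (x[1], x[2]) = (6, 10) (two consecutive terms determine the rest), the sequence is periodic with period 24.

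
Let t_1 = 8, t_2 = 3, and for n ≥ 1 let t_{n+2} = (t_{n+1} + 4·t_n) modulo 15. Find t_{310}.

12

Listing terms: t_1 = 8; t_2 = 3; t_3 = 5; t_4 = 2; t_5 = 7; t_6 = 0; t_7 = 13; t_8 = 13; t_9 = 5; t_{10} = 12; t_{11} = 2; t_{12} = 5; t_{13} = 13; t_{14} = 3; t_{15} = 10; t_{16} = 7; t_{17} = 2; t_{18} = 0; t_{19} = 8; t_{20} = 8; t_{21} = 10; t_{22} = 12; t_{23} = 7; t_{24} = 10; t_{25} = 8; t_{26} = 3.
The sequence repeats with period 24.
So t_{310} = t_{1 + ((310-1) mod 24)} = t_{22} = 12.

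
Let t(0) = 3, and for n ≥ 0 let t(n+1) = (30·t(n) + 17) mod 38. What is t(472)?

Computing terms: t(0) = 3, t(1) = 31, t(2) = 35, t(3) = 3.
The sequence repeats with period 3.
So t(472) = t(0 + ((472-0) mod 3)) = t(1) = 31.

31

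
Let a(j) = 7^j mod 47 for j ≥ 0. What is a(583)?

We have a(0) = 1; a(1) = 7; a(2) = 2; a(3) = 14; a(4) = 4; a(5) = 28; a(6) = 8; a(7) = 9; a(8) = 16; a(9) = 18; a(10) = 32; a(11) = 36; a(12) = 17; a(13) = 25; a(14) = 34; a(15) = 3; a(16) = 21; a(17) = 6; a(18) = 42; a(19) = 12; a(20) = 37; a(21) = 24; a(22) = 27; a(23) = 1.
The sequence repeats with period 23.
(583 - 0) mod 23 = 8, so a(583) = a(8) = 16.

16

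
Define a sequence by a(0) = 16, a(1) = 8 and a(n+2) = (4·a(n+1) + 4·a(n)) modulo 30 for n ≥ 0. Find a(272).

16

a(0) = 16,  a(1) = 8,  a(2) = 6,  a(3) = 26,  a(4) = 8,  a(5) = 16,  a(6) = 6,  a(7) = 28,  a(8) = 16,  a(9) = 26,  a(10) = 18,  a(11) = 26,  a(12) = 26,  a(13) = 28,  a(14) = 6,  a(15) = 16,  a(16) = 28,  a(17) = 26,  a(18) = 6,  a(19) = 8,  a(20) = 26,  a(21) = 16,  a(22) = 18,  a(23) = 16,  a(24) = 16,  a(25) = 8.
The sequence repeats with period 24.
(272 - 0) mod 24 = 8, so a(272) = a(8) = 16.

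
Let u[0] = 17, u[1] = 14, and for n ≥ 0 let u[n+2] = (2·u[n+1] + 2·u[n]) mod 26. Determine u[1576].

Listing terms: u[0] = 17,  u[1] = 14,  u[2] = 10,  u[3] = 22,  u[4] = 12,  u[5] = 16,  u[6] = 4,  u[7] = 14,  u[8] = 10.
Since (u[7], u[8]) = (u[1], u[2]) = (14, 10) (two consecutive terms determine the rest), the sequence is eventually periodic: after a pre-period of length 1 it cycles with period 6.
For n ≥ 1, u[n] depends only on (n - 1) mod 6. (1576 - 1) mod 6 = 3, so u[1576] = u[4] = 12.

12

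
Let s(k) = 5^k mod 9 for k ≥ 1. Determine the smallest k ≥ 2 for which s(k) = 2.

5

s(1) = 5,  s(2) = 7,  s(3) = 8,  s(4) = 4,  s(5) = 2,  s(6) = 1,  s(7) = 5.
The sequence repeats with period 6.
The value 2 first appears (with k ≥ 2) at s(5).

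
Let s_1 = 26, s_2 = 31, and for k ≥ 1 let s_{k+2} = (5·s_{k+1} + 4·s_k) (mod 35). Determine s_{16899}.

14

We have s_1 = 26; s_2 = 31; s_3 = 14; s_4 = 19; s_5 = 11; s_6 = 26; s_7 = 34; s_8 = 29; s_9 = 1; s_{10} = 16; s_{11} = 14; s_{12} = 29; s_{13} = 26; s_{14} = 1; s_{15} = 4; s_{16} = 24; s_{17} = 31; s_{18} = 6; s_{19} = 14; s_{20} = 24; s_{21} = 1; s_{22} = 31; s_{23} = 19; s_{24} = 9; s_{25} = 16; s_{26} = 11; s_{27} = 14; s_{28} = 9; s_{29} = 31; s_{30} = 16; s_{31} = 29; s_{32} = 34; s_{33} = 6; s_{34} = 26; s_{35} = 14; s_{36} = 34; s_{37} = 16; s_{38} = 6; s_{39} = 24; s_{40} = 4; s_{41} = 11; s_{42} = 1; s_{43} = 14; s_{44} = 4; s_{45} = 6; s_{46} = 11; s_{47} = 9; s_{48} = 19; s_{49} = 26; s_{50} = 31.
Since (s_{49}, s_{50}) = (s_1, s_2) = (26, 31) (two consecutive terms determine the rest), the sequence is periodic with period 48.
So s_{16899} = s_{1 + ((16899-1) mod 48)} = s_3 = 14.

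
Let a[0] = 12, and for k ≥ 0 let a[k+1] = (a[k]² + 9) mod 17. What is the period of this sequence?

a[0] = 12; a[1] = 0; a[2] = 9; a[3] = 5; a[4] = 0.
Since a[4] = a[1] = 0, the sequence is eventually periodic: after a pre-period of length 1 it cycles with period 3.

3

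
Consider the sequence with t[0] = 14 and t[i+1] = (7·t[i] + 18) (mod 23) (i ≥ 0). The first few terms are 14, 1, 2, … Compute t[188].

Computing terms: t[0] = 14; t[1] = 1; t[2] = 2; t[3] = 9; t[4] = 12; t[5] = 10; t[6] = 19; t[7] = 13; t[8] = 17; t[9] = 22; t[10] = 11; t[11] = 3; t[12] = 16; t[13] = 15; t[14] = 8; t[15] = 5; t[16] = 7; t[17] = 21; t[18] = 4; t[19] = 0; t[20] = 18; t[21] = 6; t[22] = 14.
The sequence repeats with period 22.
So t[188] = t[0 + ((188-0) mod 22)] = t[12] = 16.

16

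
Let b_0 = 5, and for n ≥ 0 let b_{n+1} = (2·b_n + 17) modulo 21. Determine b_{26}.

8

We have b_0 = 5; b_1 = 6; b_2 = 8; b_3 = 12; b_4 = 20; b_5 = 15; b_6 = 5.
The sequence repeats with period 6.
So b_{26} = b_{0 + ((26-0) mod 6)} = b_2 = 8.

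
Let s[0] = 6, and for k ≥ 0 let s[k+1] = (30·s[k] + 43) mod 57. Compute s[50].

Listing terms: s[0] = 6, s[1] = 52, s[2] = 7, s[3] = 25, s[4] = 52.
Since s[4] = s[1] = 52, the sequence is eventually periodic: after a pre-period of length 1 it cycles with period 3.
For k ≥ 1, s[k] depends only on (k - 1) mod 3. (50 - 1) mod 3 = 1, so s[50] = s[2] = 7.

7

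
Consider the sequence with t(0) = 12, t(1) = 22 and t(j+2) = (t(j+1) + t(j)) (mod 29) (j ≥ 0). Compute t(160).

4

Computing terms: t(0) = 12,  t(1) = 22,  t(2) = 5,  t(3) = 27,  t(4) = 3,  t(5) = 1,  t(6) = 4,  t(7) = 5,  t(8) = 9,  t(9) = 14,  t(10) = 23,  t(11) = 8,  t(12) = 2,  t(13) = 10,  t(14) = 12,  t(15) = 22.
The sequence repeats with period 14.
(160 - 0) mod 14 = 6, so t(160) = t(6) = 4.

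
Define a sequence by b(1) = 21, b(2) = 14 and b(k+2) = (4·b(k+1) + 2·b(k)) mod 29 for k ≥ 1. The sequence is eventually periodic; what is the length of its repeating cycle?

28

We have b(1) = 21; b(2) = 14; b(3) = 11; b(4) = 14; b(5) = 20; b(6) = 21; b(7) = 8; b(8) = 16; b(9) = 22; b(10) = 4; b(11) = 2; b(12) = 16; b(13) = 10; b(14) = 14; b(15) = 18; b(16) = 13; b(17) = 1; b(18) = 1; b(19) = 6; b(20) = 26; b(21) = 0; b(22) = 23; b(23) = 5; b(24) = 8; b(25) = 13; b(26) = 10; b(27) = 8; b(28) = 23; b(29) = 21; b(30) = 14.
The sequence repeats with period 28.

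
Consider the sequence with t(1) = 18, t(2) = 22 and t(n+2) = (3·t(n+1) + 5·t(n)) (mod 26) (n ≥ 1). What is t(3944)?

We have t(1) = 18, t(2) = 22, t(3) = 0, t(4) = 6, t(5) = 18, t(6) = 6, t(7) = 4, t(8) = 16, t(9) = 16, t(10) = 24, t(11) = 22, t(12) = 4, t(13) = 18, t(14) = 22.
The sequence repeats with period 12.
So t(3944) = t(1 + ((3944-1) mod 12)) = t(8) = 16.

16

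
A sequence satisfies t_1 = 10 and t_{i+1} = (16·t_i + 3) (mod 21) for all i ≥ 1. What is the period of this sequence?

We have t_1 = 10; t_2 = 16; t_3 = 7; t_4 = 10.
Since t_4 = t_1 = 10, the sequence is periodic with period 3.

3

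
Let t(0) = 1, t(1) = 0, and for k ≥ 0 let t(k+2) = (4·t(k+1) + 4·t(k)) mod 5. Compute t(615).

1

t(0) = 1,  t(1) = 0,  t(2) = 4,  t(3) = 1,  t(4) = 0.
The sequence repeats with period 3.
So t(615) = t(0 + ((615-0) mod 3)) = t(0) = 1.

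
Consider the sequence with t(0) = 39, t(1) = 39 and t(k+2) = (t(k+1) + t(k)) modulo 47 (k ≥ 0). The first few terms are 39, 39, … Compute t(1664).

39

Computing terms: t(0) = 39, t(1) = 39, t(2) = 31, t(3) = 23, t(4) = 7, t(5) = 30, t(6) = 37, t(7) = 20, t(8) = 10, t(9) = 30, t(10) = 40, t(11) = 23, t(12) = 16, t(13) = 39, t(14) = 8, t(15) = 0, t(16) = 8, t(17) = 8, t(18) = 16, t(19) = 24, t(20) = 40, t(21) = 17, t(22) = 10, t(23) = 27, t(24) = 37, t(25) = 17, t(26) = 7, t(27) = 24, t(28) = 31, t(29) = 8, t(30) = 39, t(31) = 0, t(32) = 39, t(33) = 39.
Since (t(32), t(33)) = (t(0), t(1)) = (39, 39) (two consecutive terms determine the rest), the sequence is periodic with period 32.
So t(1664) = t(0 + ((1664-0) mod 32)) = t(0) = 39.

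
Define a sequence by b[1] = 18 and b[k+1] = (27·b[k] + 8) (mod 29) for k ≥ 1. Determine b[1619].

2

We have b[1] = 18; b[2] = 1; b[3] = 6; b[4] = 25; b[5] = 16; b[6] = 5; b[7] = 27; b[8] = 12; b[9] = 13; b[10] = 11; b[11] = 15; b[12] = 7; b[13] = 23; b[14] = 20; b[15] = 26; b[16] = 14; b[17] = 9; b[18] = 19; b[19] = 28; b[20] = 10; b[21] = 17; b[22] = 3; b[23] = 2; b[24] = 4; b[25] = 0; b[26] = 8; b[27] = 21; b[28] = 24; b[29] = 18.
Since b[29] = b[1] = 18, the sequence is periodic with period 28.
(1619 - 1) mod 28 = 22, so b[1619] = b[23] = 2.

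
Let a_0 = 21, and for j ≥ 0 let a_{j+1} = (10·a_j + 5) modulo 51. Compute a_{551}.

43

We have a_0 = 21; a_1 = 11; a_2 = 13; a_3 = 33; a_4 = 29; a_5 = 40; a_6 = 48; a_7 = 26; a_8 = 10; a_9 = 3; a_{10} = 35; a_{11} = 49; a_{12} = 36; a_{13} = 8; a_{14} = 34; a_{15} = 39; a_{16} = 38; a_{17} = 28; a_{18} = 30; a_{19} = 50; a_{20} = 46; a_{21} = 6; a_{22} = 14; a_{23} = 43; a_{24} = 27; a_{25} = 20; a_{26} = 1; a_{27} = 15; a_{28} = 2; a_{29} = 25; a_{30} = 0; a_{31} = 5; a_{32} = 4; a_{33} = 45; a_{34} = 47; a_{35} = 16; a_{36} = 12; a_{37} = 23; a_{38} = 31; a_{39} = 9; a_{40} = 44; a_{41} = 37; a_{42} = 18; a_{43} = 32; a_{44} = 19; a_{45} = 42; a_{46} = 17; a_{47} = 22; a_{48} = 21.
The sequence repeats with period 48.
(551 - 0) mod 48 = 23, so a_{551} = a_{23} = 43.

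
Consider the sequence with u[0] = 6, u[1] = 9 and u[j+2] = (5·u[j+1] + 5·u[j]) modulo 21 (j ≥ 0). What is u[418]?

3

We have u[0] = 6, u[1] = 9, u[2] = 12, u[3] = 0, u[4] = 18, u[5] = 6, u[6] = 15, u[7] = 0, u[8] = 12, u[9] = 18, u[10] = 3, u[11] = 0, u[12] = 15, u[13] = 12, u[14] = 9, u[15] = 0, u[16] = 3, u[17] = 15, u[18] = 6, u[19] = 0, u[20] = 9, u[21] = 3, u[22] = 18, u[23] = 0, u[24] = 6, u[25] = 9.
Since (u[24], u[25]) = (u[0], u[1]) = (6, 9) (two consecutive terms determine the rest), the sequence is periodic with period 24.
So u[418] = u[0 + ((418-0) mod 24)] = u[10] = 3.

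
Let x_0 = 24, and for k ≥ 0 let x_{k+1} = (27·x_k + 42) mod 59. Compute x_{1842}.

29

x_0 = 24,  x_1 = 41,  x_2 = 28,  x_3 = 31,  x_4 = 53,  x_5 = 57,  x_6 = 47,  x_7 = 13,  x_8 = 39,  x_9 = 33,  x_{10} = 48,  x_{11} = 40,  x_{12} = 1,  x_{13} = 10,  x_{14} = 17,  x_{15} = 29,  x_{16} = 58,  x_{17} = 15,  x_{18} = 34,  x_{19} = 16,  x_{20} = 2,  x_{21} = 37,  x_{22} = 38,  x_{23} = 6,  x_{24} = 27,  x_{25} = 4,  x_{26} = 32,  x_{27} = 21,  x_{28} = 19,  x_{29} = 24.
Since x_{29} = x_0 = 24, the sequence is periodic with period 29.
So x_{1842} = x_{0 + ((1842-0) mod 29)} = x_{15} = 29.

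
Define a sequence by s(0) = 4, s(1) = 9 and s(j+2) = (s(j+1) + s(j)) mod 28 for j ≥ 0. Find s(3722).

1

Listing terms: s(0) = 4,  s(1) = 9,  s(2) = 13,  s(3) = 22,  s(4) = 7,  s(5) = 1,  s(6) = 8,  s(7) = 9,  s(8) = 17,  s(9) = 26,  s(10) = 15,  s(11) = 13,  s(12) = 0,  s(13) = 13,  s(14) = 13,  s(15) = 26,  s(16) = 11,  s(17) = 9,  s(18) = 20,  s(19) = 1,  s(20) = 21,  s(21) = 22,  s(22) = 15,  s(23) = 9,  s(24) = 24,  s(25) = 5,  s(26) = 1,  s(27) = 6,  s(28) = 7,  s(29) = 13,  s(30) = 20,  s(31) = 5,  s(32) = 25,  s(33) = 2,  s(34) = 27,  s(35) = 1,  s(36) = 0,  s(37) = 1,  s(38) = 1,  s(39) = 2,  s(40) = 3,  s(41) = 5,  s(42) = 8,  s(43) = 13,  s(44) = 21,  s(45) = 6,  s(46) = 27,  s(47) = 5,  s(48) = 4,  s(49) = 9.
The sequence repeats with period 48.
(3722 - 0) mod 48 = 26, so s(3722) = s(26) = 1.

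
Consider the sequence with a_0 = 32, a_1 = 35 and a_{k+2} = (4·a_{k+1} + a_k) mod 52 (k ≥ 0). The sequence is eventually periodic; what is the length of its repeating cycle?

Computing terms: a_0 = 32, a_1 = 35, a_2 = 16, a_3 = 47, a_4 = 48, a_5 = 31, a_6 = 16, a_7 = 43, a_8 = 32, a_9 = 15, a_{10} = 40, a_{11} = 19, a_{12} = 12, a_{13} = 15, a_{14} = 20, a_{15} = 43, a_{16} = 36, a_{17} = 31, a_{18} = 4, a_{19} = 47, a_{20} = 36, a_{21} = 35, a_{22} = 20, a_{23} = 11, a_{24} = 12, a_{25} = 7, a_{26} = 40, a_{27} = 11, a_{28} = 32, a_{29} = 35.
The sequence repeats with period 28.

28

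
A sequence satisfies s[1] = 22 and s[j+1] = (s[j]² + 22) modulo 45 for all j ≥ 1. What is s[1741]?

We have s[1] = 22,  s[2] = 11,  s[3] = 8,  s[4] = 41,  s[5] = 38,  s[6] = 26,  s[7] = 23,  s[8] = 11.
Since s[8] = s[2] = 11, the sequence is eventually periodic: after a pre-period of length 1 it cycles with period 6.
For j ≥ 2, s[j] depends only on (j - 2) mod 6. (1741 - 2) mod 6 = 5, so s[1741] = s[7] = 23.

23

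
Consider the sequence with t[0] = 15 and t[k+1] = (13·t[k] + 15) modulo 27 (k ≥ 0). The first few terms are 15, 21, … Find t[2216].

18

We have t[0] = 15,  t[1] = 21,  t[2] = 18,  t[3] = 6,  t[4] = 12,  t[5] = 9,  t[6] = 24,  t[7] = 3,  t[8] = 0,  t[9] = 15.
The sequence repeats with period 9.
(2216 - 0) mod 9 = 2, so t[2216] = t[2] = 18.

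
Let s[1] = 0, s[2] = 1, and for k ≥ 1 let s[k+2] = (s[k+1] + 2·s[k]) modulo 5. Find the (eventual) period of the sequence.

We have s[1] = 0, s[2] = 1, s[3] = 1, s[4] = 3, s[5] = 0, s[6] = 1.
The sequence repeats with period 4.

4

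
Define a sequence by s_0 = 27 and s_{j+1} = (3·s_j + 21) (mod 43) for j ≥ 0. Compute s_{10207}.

16

We have s_0 = 27; s_1 = 16; s_2 = 26; s_3 = 13; s_4 = 17; s_5 = 29; s_6 = 22; s_7 = 1; s_8 = 24; s_9 = 7; s_{10} = 42; s_{11} = 18; s_{12} = 32; s_{13} = 31; s_{14} = 28; s_{15} = 19; s_{16} = 35; s_{17} = 40; s_{18} = 12; s_{19} = 14; s_{20} = 20; s_{21} = 38; s_{22} = 6; s_{23} = 39; s_{24} = 9; s_{25} = 5; s_{26} = 36; s_{27} = 0; s_{28} = 21; s_{29} = 41; s_{30} = 15; s_{31} = 23; s_{32} = 4; s_{33} = 33; s_{34} = 34; s_{35} = 37; s_{36} = 3; s_{37} = 30; s_{38} = 25; s_{39} = 10; s_{40} = 8; s_{41} = 2; s_{42} = 27.
The sequence repeats with period 42.
So s_{10207} = s_{0 + ((10207-0) mod 42)} = s_1 = 16.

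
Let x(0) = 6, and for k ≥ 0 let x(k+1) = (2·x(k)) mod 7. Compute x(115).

5

Computing terms: x(0) = 6, x(1) = 5, x(2) = 3, x(3) = 6.
Since x(3) = x(0) = 6, the sequence is periodic with period 3.
So x(115) = x(0 + ((115-0) mod 3)) = x(1) = 5.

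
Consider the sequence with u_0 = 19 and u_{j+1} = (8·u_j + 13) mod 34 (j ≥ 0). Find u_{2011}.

1

u_0 = 19; u_1 = 29; u_2 = 7; u_3 = 1; u_4 = 21; u_5 = 11; u_6 = 33; u_7 = 5; u_8 = 19.
The sequence repeats with period 8.
So u_{2011} = u_{0 + ((2011-0) mod 8)} = u_3 = 1.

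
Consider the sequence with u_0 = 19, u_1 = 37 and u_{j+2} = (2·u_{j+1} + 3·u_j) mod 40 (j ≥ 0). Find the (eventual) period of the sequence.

Computing terms: u_0 = 19,  u_1 = 37,  u_2 = 11,  u_3 = 13,  u_4 = 19,  u_5 = 37.
Since (u_4, u_5) = (u_0, u_1) = (19, 37) (two consecutive terms determine the rest), the sequence is periodic with period 4.

4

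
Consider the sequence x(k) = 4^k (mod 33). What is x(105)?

1

We have x(1) = 4; x(2) = 16; x(3) = 31; x(4) = 25; x(5) = 1; x(6) = 4.
The sequence repeats with period 5.
So x(105) = x(1 + ((105-1) mod 5)) = x(5) = 1.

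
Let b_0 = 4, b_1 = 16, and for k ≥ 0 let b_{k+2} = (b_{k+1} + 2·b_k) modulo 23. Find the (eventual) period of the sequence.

22

We have b_0 = 4; b_1 = 16; b_2 = 1; b_3 = 10; b_4 = 12; b_5 = 9; b_6 = 10; b_7 = 5; b_8 = 2; b_9 = 12; b_{10} = 16; b_{11} = 17; b_{12} = 3; b_{13} = 14; b_{14} = 20; b_{15} = 2; b_{16} = 19; b_{17} = 0; b_{18} = 15; b_{19} = 15; b_{20} = 22; b_{21} = 6; b_{22} = 4; b_{23} = 16.
The sequence repeats with period 22.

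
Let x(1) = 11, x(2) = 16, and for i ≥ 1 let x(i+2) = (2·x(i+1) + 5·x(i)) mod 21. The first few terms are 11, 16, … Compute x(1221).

6

Listing terms: x(1) = 11, x(2) = 16, x(3) = 3, x(4) = 2, x(5) = 19, x(6) = 6, x(7) = 2, x(8) = 13, x(9) = 15, x(10) = 11, x(11) = 13, x(12) = 18, x(13) = 17, x(14) = 19, x(15) = 18, x(16) = 5, x(17) = 16, x(18) = 15, x(19) = 5, x(20) = 1, x(21) = 6, x(22) = 17, x(23) = 1, x(24) = 3, x(25) = 11, x(26) = 16.
The sequence repeats with period 24.
(1221 - 1) mod 24 = 20, so x(1221) = x(21) = 6.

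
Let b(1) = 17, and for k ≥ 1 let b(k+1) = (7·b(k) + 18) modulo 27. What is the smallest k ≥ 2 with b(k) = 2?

Listing terms: b(1) = 17, b(2) = 2, b(3) = 5, b(4) = 26, b(5) = 11, b(6) = 14, b(7) = 8, b(8) = 20, b(9) = 23, b(10) = 17.
Since b(10) = b(1) = 17, the sequence is periodic with period 9.
The value 2 first appears (with k ≥ 2) at b(2).

2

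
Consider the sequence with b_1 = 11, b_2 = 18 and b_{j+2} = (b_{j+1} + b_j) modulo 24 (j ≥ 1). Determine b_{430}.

Listing terms: b_1 = 11,  b_2 = 18,  b_3 = 5,  b_4 = 23,  b_5 = 4,  b_6 = 3,  b_7 = 7,  b_8 = 10,  b_9 = 17,  b_{10} = 3,  b_{11} = 20,  b_{12} = 23,  b_{13} = 19,  b_{14} = 18,  b_{15} = 13,  b_{16} = 7,  b_{17} = 20,  b_{18} = 3,  b_{19} = 23,  b_{20} = 2,  b_{21} = 1,  b_{22} = 3,  b_{23} = 4,  b_{24} = 7,  b_{25} = 11,  b_{26} = 18.
Since (b_{25}, b_{26}) = (b_1, b_2) = (11, 18) (two consecutive terms determine the rest), the sequence is periodic with period 24.
So b_{430} = b_{1 + ((430-1) mod 24)} = b_{22} = 3.

3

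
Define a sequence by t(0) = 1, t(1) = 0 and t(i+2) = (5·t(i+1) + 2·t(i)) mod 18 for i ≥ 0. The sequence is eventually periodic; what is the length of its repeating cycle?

Listing terms: t(0) = 1; t(1) = 0; t(2) = 2; t(3) = 10; t(4) = 0; t(5) = 2.
Since (t(4), t(5)) = (t(1), t(2)) = (0, 2) (two consecutive terms determine the rest), the sequence is eventually periodic: after a pre-period of length 1 it cycles with period 3.

3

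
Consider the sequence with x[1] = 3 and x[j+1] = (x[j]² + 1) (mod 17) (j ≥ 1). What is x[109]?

14

Computing terms: x[1] = 3, x[2] = 10, x[3] = 16, x[4] = 2, x[5] = 5, x[6] = 9, x[7] = 14, x[8] = 10.
Since x[8] = x[2] = 10, the sequence is eventually periodic: after a pre-period of length 1 it cycles with period 6.
For j ≥ 2, x[j] depends only on (j - 2) mod 6. (109 - 2) mod 6 = 5, so x[109] = x[7] = 14.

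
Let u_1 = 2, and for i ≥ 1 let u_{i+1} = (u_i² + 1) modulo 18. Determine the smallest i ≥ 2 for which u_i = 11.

Listing terms: u_1 = 2, u_2 = 5, u_3 = 8, u_4 = 11, u_5 = 14, u_6 = 17, u_7 = 2.
The sequence repeats with period 6.
The value 11 first appears (with i ≥ 2) at u_4.

4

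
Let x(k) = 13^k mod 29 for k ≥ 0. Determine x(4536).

We have x(0) = 1,  x(1) = 13,  x(2) = 24,  x(3) = 22,  x(4) = 25,  x(5) = 6,  x(6) = 20,  x(7) = 28,  x(8) = 16,  x(9) = 5,  x(10) = 7,  x(11) = 4,  x(12) = 23,  x(13) = 9,  x(14) = 1.
Since x(14) = x(0) = 1, the sequence is periodic with period 14.
(4536 - 0) mod 14 = 0, so x(4536) = x(0) = 1.

1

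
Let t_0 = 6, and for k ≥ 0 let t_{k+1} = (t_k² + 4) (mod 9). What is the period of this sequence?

t_0 = 6, t_1 = 4, t_2 = 2, t_3 = 8, t_4 = 5, t_5 = 2.
Since t_5 = t_2 = 2, the sequence is eventually periodic: after a pre-period of length 2 it cycles with period 3.

3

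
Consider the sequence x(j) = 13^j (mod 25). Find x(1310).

x(1) = 13,  x(2) = 19,  x(3) = 22,  x(4) = 11,  x(5) = 18,  x(6) = 9,  x(7) = 17,  x(8) = 21,  x(9) = 23,  x(10) = 24,  x(11) = 12,  x(12) = 6,  x(13) = 3,  x(14) = 14,  x(15) = 7,  x(16) = 16,  x(17) = 8,  x(18) = 4,  x(19) = 2,  x(20) = 1,  x(21) = 13.
The sequence repeats with period 20.
So x(1310) = x(1 + ((1310-1) mod 20)) = x(10) = 24.

24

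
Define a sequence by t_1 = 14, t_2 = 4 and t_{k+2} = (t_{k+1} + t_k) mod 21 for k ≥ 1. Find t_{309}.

Listing terms: t_1 = 14; t_2 = 4; t_3 = 18; t_4 = 1; t_5 = 19; t_6 = 20; t_7 = 18; t_8 = 17; t_9 = 14; t_{10} = 10; t_{11} = 3; t_{12} = 13; t_{13} = 16; t_{14} = 8; t_{15} = 3; t_{16} = 11; t_{17} = 14; t_{18} = 4.
Since (t_{17}, t_{18}) = (t_1, t_2) = (14, 4) (two consecutive terms determine the rest), the sequence is periodic with period 16.
So t_{309} = t_{1 + ((309-1) mod 16)} = t_5 = 19.

19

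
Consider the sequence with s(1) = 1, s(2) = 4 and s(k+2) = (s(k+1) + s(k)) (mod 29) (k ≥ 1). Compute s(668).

12

s(1) = 1,  s(2) = 4,  s(3) = 5,  s(4) = 9,  s(5) = 14,  s(6) = 23,  s(7) = 8,  s(8) = 2,  s(9) = 10,  s(10) = 12,  s(11) = 22,  s(12) = 5,  s(13) = 27,  s(14) = 3,  s(15) = 1,  s(16) = 4.
Since (s(15), s(16)) = (s(1), s(2)) = (1, 4) (two consecutive terms determine the rest), the sequence is periodic with period 14.
(668 - 1) mod 14 = 9, so s(668) = s(10) = 12.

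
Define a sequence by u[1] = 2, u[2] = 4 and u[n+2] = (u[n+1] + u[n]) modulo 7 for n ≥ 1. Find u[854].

Listing terms: u[1] = 2, u[2] = 4, u[3] = 6, u[4] = 3, u[5] = 2, u[6] = 5, u[7] = 0, u[8] = 5, u[9] = 5, u[10] = 3, u[11] = 1, u[12] = 4, u[13] = 5, u[14] = 2, u[15] = 0, u[16] = 2, u[17] = 2, u[18] = 4.
The sequence repeats with period 16.
So u[854] = u[1 + ((854-1) mod 16)] = u[6] = 5.

5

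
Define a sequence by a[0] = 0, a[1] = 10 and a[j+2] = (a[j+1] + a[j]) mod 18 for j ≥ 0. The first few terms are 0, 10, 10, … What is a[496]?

6

Computing terms: a[0] = 0; a[1] = 10; a[2] = 10; a[3] = 2; a[4] = 12; a[5] = 14; a[6] = 8; a[7] = 4; a[8] = 12; a[9] = 16; a[10] = 10; a[11] = 8; a[12] = 0; a[13] = 8; a[14] = 8; a[15] = 16; a[16] = 6; a[17] = 4; a[18] = 10; a[19] = 14; a[20] = 6; a[21] = 2; a[22] = 8; a[23] = 10; a[24] = 0; a[25] = 10.
The sequence repeats with period 24.
So a[496] = a[0 + ((496-0) mod 24)] = a[16] = 6.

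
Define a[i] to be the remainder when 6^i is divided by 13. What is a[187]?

Listing terms: a[1] = 6,  a[2] = 10,  a[3] = 8,  a[4] = 9,  a[5] = 2,  a[6] = 12,  a[7] = 7,  a[8] = 3,  a[9] = 5,  a[10] = 4,  a[11] = 11,  a[12] = 1,  a[13] = 6.
The sequence repeats with period 12.
So a[187] = a[1 + ((187-1) mod 12)] = a[7] = 7.

7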